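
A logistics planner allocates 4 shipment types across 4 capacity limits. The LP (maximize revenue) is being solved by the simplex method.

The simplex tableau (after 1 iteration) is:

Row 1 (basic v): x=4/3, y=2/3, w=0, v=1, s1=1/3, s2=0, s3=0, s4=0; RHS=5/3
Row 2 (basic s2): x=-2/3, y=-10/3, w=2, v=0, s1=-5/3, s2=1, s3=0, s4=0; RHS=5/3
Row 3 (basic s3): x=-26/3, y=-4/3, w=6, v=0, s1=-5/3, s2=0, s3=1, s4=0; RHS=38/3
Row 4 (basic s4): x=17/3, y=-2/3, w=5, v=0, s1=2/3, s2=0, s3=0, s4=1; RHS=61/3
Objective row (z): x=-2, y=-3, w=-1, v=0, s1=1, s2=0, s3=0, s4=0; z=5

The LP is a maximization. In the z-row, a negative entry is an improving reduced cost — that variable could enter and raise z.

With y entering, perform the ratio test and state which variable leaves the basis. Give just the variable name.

Ratios: row 1 (v): (5/3)/(2/3) = 5/2; row 2 (s2): entry -10/3 ≤ 0, skip; row 3 (s3): entry -4/3 ≤ 0, skip; row 4 (s4): entry -2/3 ≤ 0, skip.
Minimum ratio 5/2 is in the v row, so v leaves.

v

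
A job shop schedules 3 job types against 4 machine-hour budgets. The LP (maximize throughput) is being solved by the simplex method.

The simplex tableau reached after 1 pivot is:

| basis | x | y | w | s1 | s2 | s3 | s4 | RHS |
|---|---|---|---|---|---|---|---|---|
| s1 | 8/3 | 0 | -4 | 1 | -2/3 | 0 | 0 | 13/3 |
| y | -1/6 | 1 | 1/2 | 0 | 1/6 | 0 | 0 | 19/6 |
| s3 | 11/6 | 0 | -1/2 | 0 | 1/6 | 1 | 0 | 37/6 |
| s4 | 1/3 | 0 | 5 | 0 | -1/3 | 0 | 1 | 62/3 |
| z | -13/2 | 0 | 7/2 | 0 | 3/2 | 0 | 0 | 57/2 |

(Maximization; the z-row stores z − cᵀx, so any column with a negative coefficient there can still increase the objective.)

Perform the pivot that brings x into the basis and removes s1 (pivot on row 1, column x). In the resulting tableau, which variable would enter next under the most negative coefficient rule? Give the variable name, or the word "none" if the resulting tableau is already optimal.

Pivot element 8/3. New z-row = old z-row − (-13/2)·(row 1/(8/3)).
Updated z-row coefficients: x: 0, y: 0, w: -25/4, s1: 39/16, s2: -1/8, s3: 0, s4: 0.
The most negative is -25/4 in column w, so w would enter next.

w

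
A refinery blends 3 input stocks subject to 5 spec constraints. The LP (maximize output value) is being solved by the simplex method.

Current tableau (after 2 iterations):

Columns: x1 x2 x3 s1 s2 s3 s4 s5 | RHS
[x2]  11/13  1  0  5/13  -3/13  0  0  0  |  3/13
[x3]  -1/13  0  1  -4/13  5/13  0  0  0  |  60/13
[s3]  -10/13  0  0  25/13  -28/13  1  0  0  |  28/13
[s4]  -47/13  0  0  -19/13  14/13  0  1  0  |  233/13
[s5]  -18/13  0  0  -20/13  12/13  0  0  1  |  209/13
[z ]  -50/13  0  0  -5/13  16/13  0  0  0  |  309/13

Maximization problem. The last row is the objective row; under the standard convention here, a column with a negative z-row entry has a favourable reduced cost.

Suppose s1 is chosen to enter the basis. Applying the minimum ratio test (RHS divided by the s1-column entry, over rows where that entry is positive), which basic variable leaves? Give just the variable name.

x2

Ratios: row 1 (x2): (3/13)/(5/13) = 3/5; row 2 (x3): entry -4/13 ≤ 0, skip; row 3 (s3): (28/13)/(25/13) = 28/25; row 4 (s4): entry -19/13 ≤ 0, skip; row 5 (s5): entry -20/13 ≤ 0, skip.
Minimum ratio 3/5 is in the x2 row, so x2 leaves.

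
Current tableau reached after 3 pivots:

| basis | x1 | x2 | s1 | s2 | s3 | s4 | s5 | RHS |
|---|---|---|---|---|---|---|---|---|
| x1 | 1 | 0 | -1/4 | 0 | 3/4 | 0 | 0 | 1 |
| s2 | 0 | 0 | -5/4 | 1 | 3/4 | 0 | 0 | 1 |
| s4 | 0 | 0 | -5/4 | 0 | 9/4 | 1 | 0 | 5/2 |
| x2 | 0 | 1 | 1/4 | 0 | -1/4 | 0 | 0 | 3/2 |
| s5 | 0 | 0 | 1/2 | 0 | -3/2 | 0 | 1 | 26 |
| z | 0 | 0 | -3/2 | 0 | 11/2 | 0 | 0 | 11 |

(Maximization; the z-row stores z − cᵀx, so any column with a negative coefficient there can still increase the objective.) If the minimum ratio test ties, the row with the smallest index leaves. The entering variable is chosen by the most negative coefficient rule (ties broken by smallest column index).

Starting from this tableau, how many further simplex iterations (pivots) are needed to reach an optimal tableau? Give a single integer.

1

pivot: s1 in, x2 out → z = 20
No improving column remains; optimal.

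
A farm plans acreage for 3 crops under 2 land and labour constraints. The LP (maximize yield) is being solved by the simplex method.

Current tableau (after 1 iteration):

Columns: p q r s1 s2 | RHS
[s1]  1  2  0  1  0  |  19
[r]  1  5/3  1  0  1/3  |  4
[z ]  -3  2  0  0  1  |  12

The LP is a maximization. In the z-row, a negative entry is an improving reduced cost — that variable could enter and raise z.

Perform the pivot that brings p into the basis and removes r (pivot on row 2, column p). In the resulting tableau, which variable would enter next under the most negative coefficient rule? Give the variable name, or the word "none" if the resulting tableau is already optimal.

Pivot element 1. New z-row = old z-row − (-3)·(row 2/1).
Updated z-row coefficients: p: 0, q: 7, r: 3, s1: 0, s2: 2.
No coefficient is strictly negative; the tableau after this pivot is optimal.

none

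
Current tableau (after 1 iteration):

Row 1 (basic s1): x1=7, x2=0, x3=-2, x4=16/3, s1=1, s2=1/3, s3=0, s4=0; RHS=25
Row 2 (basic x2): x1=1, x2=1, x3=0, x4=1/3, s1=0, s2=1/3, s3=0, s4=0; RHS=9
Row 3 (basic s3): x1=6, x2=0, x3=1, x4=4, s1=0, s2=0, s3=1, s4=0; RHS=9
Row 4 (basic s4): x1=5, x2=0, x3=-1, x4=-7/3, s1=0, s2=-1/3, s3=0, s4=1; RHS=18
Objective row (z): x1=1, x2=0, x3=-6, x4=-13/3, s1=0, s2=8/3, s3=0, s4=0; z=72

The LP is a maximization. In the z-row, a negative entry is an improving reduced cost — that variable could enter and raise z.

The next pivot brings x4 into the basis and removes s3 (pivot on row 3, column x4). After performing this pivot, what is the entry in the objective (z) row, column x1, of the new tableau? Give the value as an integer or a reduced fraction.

Pivot element is row 3, column x4: 4.
Normalize row 3: new (row 3, x1) = 6/4 = 3/2.
z-row ← z-row − (-13/3)·(new row 3): 1 − (-13/3)·(3/2) = 15/2.

15/2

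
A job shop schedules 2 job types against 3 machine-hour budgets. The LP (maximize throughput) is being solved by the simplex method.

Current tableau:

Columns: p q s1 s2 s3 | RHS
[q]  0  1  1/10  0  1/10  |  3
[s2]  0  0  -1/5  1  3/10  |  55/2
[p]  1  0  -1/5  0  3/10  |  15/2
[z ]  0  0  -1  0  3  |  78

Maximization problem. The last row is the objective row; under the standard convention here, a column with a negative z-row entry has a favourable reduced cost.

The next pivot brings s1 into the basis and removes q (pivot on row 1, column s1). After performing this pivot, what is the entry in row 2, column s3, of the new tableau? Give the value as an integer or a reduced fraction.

Pivot element is row 1, column s1: 1/10.
Normalize row 1: new (row 1, s3) = (1/10)/(1/10) = 1.
row 2 ← row 2 − (-1/5)·(new row 1): 3/10 − (-1/5)·1 = 1/2.

1/2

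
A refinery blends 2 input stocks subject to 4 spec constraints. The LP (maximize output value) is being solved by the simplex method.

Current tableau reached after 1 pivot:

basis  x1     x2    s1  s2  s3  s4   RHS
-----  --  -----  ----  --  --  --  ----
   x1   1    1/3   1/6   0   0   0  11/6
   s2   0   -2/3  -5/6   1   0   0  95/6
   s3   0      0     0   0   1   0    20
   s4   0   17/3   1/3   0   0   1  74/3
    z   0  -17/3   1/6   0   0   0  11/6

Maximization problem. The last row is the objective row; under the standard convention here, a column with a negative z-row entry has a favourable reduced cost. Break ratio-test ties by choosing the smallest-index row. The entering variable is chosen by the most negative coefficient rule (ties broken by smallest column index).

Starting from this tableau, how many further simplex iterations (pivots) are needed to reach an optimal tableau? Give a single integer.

pivot: x2 in, s4 out → z = 53/2
No improving column remains; optimal.

1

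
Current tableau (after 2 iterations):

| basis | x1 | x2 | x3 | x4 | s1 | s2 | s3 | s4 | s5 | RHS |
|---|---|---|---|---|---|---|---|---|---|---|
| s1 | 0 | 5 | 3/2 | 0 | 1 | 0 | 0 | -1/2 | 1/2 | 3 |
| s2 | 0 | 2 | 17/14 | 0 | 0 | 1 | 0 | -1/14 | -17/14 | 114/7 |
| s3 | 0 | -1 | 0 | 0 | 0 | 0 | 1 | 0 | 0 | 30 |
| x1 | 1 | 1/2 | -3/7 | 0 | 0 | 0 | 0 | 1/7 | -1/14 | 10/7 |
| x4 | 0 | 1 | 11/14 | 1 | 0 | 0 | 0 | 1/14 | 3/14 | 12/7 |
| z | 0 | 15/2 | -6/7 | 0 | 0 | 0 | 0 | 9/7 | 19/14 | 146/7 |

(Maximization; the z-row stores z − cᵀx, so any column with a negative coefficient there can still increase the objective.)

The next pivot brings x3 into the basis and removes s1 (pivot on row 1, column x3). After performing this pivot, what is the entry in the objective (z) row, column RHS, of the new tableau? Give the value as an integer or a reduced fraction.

158/7

Pivot element is row 1, column x3: 3/2.
Normalize row 1: new (row 1, RHS) = 3/(3/2) = 2.
z-row ← z-row − (-6/7)·(new row 1): 146/7 − (-6/7)·2 = 158/7.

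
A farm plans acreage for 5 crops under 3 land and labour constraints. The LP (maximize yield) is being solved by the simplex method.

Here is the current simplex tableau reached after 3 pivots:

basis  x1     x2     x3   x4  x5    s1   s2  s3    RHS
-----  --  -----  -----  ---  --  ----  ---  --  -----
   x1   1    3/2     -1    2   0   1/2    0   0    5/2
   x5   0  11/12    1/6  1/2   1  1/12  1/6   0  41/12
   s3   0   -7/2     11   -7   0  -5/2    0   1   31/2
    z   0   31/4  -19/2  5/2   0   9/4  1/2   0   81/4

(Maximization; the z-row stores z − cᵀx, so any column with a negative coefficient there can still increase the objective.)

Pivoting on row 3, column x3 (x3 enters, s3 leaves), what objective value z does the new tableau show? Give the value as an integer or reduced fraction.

370/11

Minimum ratio for x3: (31/2)/11 = 31/22.
z changes by −(z-row coeff of x3)·ratio = −(-19/2)·(31/22) = 589/44.
New z = 81/4 + (589/44) = 370/11.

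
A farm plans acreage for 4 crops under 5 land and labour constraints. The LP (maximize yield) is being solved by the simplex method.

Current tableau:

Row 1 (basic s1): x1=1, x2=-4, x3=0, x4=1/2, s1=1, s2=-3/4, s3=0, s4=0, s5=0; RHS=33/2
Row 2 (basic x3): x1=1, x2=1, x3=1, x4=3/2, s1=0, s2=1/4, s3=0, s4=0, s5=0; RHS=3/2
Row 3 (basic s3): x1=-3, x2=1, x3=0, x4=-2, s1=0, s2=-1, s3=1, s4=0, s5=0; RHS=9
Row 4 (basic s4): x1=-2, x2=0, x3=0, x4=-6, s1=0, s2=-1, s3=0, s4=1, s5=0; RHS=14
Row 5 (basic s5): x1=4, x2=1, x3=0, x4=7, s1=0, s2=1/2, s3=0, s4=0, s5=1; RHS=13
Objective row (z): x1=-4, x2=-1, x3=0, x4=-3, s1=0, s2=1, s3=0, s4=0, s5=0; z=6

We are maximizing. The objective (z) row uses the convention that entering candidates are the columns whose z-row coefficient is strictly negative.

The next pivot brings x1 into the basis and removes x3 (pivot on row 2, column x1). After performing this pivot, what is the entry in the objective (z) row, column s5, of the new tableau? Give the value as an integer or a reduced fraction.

Pivot element is row 2, column x1: 1.
Normalize row 2: new (row 2, s5) = 0/1 = 0.
z-row ← z-row − (-4)·(new row 2): 0 − (-4)·0 = 0.

0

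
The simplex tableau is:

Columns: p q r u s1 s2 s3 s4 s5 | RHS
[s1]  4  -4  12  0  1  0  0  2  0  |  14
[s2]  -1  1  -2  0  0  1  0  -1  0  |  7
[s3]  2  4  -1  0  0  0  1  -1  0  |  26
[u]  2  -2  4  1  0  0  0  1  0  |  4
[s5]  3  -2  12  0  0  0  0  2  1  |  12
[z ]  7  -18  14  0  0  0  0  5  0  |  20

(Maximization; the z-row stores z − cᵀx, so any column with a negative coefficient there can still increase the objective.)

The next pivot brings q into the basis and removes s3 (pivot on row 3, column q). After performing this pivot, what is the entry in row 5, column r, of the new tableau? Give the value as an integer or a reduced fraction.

23/2

Pivot element is row 3, column q: 4.
Normalize row 3: new (row 3, r) = (-1)/4 = -1/4.
row 5 ← row 5 − (-2)·(new row 3): 12 − (-2)·(-1/4) = 23/2.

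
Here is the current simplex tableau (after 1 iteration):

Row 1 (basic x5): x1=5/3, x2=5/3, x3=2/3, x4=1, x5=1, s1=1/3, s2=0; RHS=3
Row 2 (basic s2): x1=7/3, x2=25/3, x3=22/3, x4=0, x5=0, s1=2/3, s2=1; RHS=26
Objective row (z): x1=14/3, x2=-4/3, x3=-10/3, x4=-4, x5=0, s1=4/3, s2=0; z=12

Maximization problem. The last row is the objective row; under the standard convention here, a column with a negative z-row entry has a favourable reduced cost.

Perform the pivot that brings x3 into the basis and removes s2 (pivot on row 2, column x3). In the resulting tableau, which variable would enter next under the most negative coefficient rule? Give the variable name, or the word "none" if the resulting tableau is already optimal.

Pivot element 22/3. New z-row = old z-row − (-10/3)·(row 2/(22/3)).
Updated z-row coefficients: x1: 63/11, x2: 27/11, x3: 0, x4: -4, x5: 0, s1: 18/11, s2: 5/11.
The most negative is -4 in column x4, so x4 would enter next.

x4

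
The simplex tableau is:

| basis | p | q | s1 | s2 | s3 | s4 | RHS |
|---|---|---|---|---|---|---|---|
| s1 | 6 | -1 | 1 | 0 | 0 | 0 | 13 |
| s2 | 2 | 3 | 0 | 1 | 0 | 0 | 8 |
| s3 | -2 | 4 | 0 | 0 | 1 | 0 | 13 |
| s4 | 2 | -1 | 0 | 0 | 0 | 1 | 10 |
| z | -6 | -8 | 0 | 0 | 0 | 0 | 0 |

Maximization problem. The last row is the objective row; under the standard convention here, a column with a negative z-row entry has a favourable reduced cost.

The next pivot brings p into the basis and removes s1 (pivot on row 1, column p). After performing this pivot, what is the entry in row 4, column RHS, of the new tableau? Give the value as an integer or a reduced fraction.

Pivot element is row 1, column p: 6.
Normalize row 1: new (row 1, RHS) = 13/6 = 13/6.
row 4 ← row 4 − 2·(new row 1): 10 − 2·(13/6) = 17/3.

17/3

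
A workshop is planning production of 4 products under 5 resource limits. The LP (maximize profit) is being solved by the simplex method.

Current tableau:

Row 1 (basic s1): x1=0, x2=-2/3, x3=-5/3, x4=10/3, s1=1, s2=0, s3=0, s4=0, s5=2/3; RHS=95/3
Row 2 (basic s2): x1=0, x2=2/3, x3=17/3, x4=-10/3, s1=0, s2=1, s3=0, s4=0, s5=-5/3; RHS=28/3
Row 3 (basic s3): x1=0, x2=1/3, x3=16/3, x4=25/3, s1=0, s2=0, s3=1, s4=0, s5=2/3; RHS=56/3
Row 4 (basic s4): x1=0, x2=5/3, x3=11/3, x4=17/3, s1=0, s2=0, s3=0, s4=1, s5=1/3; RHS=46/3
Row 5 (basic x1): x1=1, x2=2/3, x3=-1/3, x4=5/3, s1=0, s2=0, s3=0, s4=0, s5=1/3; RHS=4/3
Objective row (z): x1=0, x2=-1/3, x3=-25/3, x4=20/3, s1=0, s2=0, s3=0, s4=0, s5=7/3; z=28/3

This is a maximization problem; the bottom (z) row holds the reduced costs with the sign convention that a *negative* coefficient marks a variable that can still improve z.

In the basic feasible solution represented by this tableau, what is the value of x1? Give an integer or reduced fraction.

x1 is basic (row 5); its value is the RHS of that row: 4/3.

4/3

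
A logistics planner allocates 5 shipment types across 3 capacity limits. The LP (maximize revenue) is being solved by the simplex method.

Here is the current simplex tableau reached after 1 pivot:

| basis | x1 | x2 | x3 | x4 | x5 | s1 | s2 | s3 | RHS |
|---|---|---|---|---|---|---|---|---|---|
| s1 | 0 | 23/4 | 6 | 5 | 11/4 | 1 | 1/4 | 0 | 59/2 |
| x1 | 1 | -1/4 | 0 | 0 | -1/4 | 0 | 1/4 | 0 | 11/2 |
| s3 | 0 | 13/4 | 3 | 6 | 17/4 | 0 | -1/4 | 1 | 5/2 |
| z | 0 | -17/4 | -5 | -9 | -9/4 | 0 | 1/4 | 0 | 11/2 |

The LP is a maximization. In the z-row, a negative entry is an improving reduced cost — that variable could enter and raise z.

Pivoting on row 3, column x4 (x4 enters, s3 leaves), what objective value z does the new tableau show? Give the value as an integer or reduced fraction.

Minimum ratio for x4: (5/2)/6 = 5/12.
z changes by −(z-row coeff of x4)·ratio = −(-9)·(5/12) = 15/4.
New z = 11/2 + (15/4) = 37/4.

37/4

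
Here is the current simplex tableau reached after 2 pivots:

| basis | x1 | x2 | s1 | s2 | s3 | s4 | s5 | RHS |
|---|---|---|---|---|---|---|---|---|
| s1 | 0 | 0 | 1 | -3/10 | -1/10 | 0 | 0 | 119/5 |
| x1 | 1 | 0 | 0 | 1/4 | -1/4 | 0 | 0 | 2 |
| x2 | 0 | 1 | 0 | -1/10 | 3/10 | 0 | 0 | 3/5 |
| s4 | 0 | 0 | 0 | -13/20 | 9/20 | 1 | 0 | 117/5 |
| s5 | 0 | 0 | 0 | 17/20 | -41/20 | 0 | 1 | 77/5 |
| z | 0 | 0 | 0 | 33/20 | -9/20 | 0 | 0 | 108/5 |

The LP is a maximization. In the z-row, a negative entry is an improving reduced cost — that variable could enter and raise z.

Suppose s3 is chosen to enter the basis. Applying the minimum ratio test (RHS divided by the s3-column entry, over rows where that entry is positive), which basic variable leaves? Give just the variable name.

Ratios: row 1 (s1): entry -1/10 ≤ 0, skip; row 2 (x1): entry -1/4 ≤ 0, skip; row 3 (x2): (3/5)/(3/10) = 2; row 4 (s4): (117/5)/(9/20) = 52; row 5 (s5): entry -41/20 ≤ 0, skip.
Minimum ratio 2 is in the x2 row, so x2 leaves.

x2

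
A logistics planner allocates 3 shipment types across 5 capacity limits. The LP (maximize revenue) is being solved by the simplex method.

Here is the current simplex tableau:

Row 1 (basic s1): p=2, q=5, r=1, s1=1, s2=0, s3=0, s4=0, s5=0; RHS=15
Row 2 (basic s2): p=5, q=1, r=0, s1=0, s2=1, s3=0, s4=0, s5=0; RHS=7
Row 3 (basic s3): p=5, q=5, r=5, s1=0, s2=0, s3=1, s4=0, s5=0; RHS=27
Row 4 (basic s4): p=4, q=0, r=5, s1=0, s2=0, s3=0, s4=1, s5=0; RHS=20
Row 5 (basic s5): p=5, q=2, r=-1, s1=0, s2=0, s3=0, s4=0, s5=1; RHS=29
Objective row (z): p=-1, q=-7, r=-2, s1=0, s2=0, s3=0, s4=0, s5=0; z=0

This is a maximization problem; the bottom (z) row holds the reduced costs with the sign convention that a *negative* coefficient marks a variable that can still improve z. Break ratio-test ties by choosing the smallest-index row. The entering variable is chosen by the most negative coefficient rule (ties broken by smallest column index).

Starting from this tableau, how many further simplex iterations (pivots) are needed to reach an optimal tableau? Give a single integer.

2

pivot: q in, s1 out → z = 21
pivot: r in, s3 out → z = 114/5
No improving column remains; optimal.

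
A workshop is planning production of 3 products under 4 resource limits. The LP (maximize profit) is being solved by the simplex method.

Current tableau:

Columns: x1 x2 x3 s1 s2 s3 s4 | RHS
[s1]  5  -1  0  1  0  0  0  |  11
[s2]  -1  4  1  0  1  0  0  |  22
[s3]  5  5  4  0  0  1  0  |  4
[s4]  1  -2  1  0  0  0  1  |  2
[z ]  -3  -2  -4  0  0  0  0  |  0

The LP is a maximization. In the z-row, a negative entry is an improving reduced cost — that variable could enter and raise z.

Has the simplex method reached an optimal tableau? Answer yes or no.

Column x1 has objective-row coefficient -3, which is negative; an improving pivot exists, so not yet optimal.

no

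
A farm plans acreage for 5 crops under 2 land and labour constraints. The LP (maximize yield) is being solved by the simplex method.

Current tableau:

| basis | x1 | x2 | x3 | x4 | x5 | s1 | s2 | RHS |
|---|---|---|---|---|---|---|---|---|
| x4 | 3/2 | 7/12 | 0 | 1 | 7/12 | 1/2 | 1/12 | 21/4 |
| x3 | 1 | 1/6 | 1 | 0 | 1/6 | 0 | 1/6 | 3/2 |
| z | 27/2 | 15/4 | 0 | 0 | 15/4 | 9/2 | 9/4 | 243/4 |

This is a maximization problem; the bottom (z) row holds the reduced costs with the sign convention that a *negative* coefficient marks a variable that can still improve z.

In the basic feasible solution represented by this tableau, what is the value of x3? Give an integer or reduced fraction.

x3 is basic (row 2); its value is the RHS of that row: 3/2.

3/2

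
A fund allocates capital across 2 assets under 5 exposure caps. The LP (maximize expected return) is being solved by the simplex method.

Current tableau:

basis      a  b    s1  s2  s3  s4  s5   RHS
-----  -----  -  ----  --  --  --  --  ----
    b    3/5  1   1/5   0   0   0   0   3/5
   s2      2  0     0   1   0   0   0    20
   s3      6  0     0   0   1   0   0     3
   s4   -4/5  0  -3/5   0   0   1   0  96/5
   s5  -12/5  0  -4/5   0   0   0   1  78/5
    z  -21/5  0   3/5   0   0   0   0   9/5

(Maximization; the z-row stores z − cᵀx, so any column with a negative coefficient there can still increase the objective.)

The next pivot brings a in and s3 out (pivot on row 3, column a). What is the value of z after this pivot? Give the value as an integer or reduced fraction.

39/10

Minimum ratio for a: 3/6 = 1/2.
z changes by −(z-row coeff of a)·ratio = −(-21/5)·(1/2) = 21/10.
New z = 9/5 + (21/10) = 39/10.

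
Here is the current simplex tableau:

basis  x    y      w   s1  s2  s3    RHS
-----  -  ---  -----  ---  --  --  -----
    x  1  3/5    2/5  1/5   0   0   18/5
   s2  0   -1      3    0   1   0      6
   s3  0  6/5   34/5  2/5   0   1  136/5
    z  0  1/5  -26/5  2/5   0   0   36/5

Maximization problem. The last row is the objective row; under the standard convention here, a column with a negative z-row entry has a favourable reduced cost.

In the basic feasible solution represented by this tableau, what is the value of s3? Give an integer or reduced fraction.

136/5

s3 is basic (row 3); its value is the RHS of that row: 136/5.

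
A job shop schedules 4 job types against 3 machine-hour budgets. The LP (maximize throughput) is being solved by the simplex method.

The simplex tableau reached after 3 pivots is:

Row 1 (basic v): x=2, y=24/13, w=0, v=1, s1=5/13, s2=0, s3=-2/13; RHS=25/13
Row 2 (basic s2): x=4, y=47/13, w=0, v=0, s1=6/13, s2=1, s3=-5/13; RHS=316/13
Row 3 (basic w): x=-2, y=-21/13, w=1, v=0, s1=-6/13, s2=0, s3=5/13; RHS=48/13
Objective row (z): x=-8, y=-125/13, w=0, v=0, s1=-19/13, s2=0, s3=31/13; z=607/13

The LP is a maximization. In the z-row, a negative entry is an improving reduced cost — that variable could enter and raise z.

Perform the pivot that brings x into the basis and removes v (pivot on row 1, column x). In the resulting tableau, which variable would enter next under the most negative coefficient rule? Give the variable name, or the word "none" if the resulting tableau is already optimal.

Pivot element 2. New z-row = old z-row − (-8)·(row 1/2).
Updated z-row coefficients: x: 0, y: -29/13, w: 0, v: 4, s1: 1/13, s2: 0, s3: 23/13.
The most negative is -29/13 in column y, so y would enter next.

y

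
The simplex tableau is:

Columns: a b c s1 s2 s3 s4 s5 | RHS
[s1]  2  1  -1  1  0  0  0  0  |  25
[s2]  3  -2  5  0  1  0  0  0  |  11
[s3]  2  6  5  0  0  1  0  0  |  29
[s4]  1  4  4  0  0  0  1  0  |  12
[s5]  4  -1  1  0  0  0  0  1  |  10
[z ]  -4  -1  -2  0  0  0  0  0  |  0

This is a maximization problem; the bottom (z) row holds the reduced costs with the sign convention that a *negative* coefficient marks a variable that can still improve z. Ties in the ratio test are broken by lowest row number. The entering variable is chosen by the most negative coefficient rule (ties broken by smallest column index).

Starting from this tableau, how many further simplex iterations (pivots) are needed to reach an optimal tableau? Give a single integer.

2

pivot: a in, s5 out → z = 10
pivot: b in, s4 out → z = 246/17
No improving column remains; optimal.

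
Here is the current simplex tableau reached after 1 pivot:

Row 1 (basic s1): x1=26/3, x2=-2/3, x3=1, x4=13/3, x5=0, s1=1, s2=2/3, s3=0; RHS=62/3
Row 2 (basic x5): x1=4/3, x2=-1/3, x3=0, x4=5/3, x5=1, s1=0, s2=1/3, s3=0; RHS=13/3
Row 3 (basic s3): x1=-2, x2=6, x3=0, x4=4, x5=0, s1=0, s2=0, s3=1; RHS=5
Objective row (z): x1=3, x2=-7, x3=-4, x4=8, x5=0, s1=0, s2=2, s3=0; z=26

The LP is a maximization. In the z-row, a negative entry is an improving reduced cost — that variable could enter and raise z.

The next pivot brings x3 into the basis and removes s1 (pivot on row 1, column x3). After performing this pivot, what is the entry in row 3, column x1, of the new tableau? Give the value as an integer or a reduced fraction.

-2

Pivot element is row 1, column x3: 1.
Normalize row 1: new (row 1, x1) = (26/3)/1 = 26/3.
row 3 ← row 3 − 0·(new row 1): -2 − 0·(26/3) = -2.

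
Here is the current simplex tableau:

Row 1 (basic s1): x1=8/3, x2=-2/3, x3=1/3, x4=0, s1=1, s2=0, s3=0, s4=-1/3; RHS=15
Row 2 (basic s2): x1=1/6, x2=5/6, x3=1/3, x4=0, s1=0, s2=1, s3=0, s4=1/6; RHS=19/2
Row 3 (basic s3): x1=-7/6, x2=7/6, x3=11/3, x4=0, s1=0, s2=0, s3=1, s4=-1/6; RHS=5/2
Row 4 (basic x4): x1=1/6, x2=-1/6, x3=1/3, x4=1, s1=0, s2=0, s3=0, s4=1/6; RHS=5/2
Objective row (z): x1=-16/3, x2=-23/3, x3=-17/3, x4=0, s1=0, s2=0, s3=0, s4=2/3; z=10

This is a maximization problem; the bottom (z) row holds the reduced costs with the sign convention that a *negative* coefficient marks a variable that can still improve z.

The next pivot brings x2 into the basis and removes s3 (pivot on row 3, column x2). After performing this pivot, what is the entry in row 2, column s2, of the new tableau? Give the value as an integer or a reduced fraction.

1

Pivot element is row 3, column x2: 7/6.
Normalize row 3: new (row 3, s2) = 0/(7/6) = 0.
row 2 ← row 2 − (5/6)·(new row 3): 1 − (5/6)·0 = 1.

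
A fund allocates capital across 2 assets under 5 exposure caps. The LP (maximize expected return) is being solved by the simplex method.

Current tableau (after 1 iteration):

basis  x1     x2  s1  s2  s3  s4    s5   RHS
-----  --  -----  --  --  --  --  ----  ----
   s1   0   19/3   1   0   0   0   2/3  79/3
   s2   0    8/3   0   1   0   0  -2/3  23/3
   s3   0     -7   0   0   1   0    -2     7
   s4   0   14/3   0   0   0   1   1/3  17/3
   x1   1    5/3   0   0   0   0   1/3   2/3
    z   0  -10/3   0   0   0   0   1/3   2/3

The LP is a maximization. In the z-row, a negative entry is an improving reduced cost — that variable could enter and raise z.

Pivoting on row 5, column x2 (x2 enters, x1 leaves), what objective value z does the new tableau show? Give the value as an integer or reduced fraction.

2

Minimum ratio for x2: (2/3)/(5/3) = 2/5.
z changes by −(z-row coeff of x2)·ratio = −(-10/3)·(2/5) = 4/3.
New z = 2/3 + (4/3) = 2.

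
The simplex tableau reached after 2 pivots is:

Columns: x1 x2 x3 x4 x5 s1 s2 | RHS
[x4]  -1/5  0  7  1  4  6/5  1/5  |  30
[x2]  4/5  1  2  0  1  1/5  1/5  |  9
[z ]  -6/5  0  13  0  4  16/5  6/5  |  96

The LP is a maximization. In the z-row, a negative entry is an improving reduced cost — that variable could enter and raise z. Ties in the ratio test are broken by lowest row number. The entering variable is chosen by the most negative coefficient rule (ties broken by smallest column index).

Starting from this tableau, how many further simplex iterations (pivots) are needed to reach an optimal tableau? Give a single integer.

pivot: x1 in, x2 out → z = 219/2
No improving column remains; optimal.

1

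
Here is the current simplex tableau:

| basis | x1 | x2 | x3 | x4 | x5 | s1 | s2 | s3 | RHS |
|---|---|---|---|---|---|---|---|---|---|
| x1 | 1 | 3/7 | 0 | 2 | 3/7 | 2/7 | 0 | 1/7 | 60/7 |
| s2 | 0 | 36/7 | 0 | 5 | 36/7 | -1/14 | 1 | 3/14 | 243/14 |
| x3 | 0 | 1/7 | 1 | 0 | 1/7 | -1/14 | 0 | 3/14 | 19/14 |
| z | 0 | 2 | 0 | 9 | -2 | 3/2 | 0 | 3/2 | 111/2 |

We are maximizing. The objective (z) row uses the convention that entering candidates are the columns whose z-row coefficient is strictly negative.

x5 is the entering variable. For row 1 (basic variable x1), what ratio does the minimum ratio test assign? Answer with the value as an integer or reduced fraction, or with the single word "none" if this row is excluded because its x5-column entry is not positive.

Ratio = RHS / (x5 entry) = (60/7) / (3/7) = 20.

20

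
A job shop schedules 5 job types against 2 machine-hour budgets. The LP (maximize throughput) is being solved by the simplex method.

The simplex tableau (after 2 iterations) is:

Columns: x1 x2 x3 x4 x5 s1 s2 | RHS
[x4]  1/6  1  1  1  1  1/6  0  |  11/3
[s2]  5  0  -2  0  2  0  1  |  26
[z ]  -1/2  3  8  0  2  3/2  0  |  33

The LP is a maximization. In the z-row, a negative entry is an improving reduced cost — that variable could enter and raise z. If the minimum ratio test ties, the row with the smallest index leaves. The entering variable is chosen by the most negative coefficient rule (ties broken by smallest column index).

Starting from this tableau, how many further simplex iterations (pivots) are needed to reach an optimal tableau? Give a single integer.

1

pivot: x1 in, s2 out → z = 178/5
No improving column remains; optimal.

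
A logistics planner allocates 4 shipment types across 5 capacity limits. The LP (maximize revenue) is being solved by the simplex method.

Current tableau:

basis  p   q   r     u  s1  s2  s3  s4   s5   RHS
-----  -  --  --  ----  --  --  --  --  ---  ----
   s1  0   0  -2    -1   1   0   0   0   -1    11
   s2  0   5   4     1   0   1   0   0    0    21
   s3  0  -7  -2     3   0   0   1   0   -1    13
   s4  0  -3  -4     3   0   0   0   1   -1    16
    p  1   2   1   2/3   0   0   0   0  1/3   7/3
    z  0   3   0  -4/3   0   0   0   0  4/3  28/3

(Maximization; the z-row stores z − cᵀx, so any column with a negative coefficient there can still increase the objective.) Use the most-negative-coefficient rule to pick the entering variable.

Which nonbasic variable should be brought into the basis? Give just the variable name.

Objective-row coefficients: p: 0, q: 3, r: 0, u: -4/3, s1: 0, s2: 0, s3: 0, s4: 0, s5: 4/3.
The most negative is -4/3 in column u, so u enters.

u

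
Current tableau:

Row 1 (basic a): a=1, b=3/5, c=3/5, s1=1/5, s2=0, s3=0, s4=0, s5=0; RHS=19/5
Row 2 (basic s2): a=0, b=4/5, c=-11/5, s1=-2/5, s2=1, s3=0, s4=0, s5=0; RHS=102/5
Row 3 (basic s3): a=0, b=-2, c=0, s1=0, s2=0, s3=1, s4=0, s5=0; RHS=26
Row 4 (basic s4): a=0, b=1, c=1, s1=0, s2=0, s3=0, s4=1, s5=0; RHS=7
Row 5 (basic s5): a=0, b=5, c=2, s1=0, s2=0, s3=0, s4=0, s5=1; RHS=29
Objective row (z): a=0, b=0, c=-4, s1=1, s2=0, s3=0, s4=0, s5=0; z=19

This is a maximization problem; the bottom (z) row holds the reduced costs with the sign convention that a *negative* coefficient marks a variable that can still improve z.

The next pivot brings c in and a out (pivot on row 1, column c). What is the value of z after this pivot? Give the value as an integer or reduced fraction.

133/3

Minimum ratio for c: (19/5)/(3/5) = 19/3.
z changes by −(z-row coeff of c)·ratio = −(-4)·(19/3) = 76/3.
New z = 19 + (76/3) = 133/3.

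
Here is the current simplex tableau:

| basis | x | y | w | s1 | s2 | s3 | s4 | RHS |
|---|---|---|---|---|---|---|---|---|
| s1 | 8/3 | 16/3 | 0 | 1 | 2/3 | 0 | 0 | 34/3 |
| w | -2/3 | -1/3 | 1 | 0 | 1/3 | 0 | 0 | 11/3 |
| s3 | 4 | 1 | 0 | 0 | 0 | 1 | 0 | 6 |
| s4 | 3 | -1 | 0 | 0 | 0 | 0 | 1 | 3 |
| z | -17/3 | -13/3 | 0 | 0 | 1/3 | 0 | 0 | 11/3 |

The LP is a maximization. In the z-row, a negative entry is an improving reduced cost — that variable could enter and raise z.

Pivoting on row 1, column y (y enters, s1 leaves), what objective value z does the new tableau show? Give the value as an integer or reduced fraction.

103/8

Minimum ratio for y: (34/3)/(16/3) = 17/8.
z changes by −(z-row coeff of y)·ratio = −(-13/3)·(17/8) = 221/24.
New z = 11/3 + (221/24) = 103/8.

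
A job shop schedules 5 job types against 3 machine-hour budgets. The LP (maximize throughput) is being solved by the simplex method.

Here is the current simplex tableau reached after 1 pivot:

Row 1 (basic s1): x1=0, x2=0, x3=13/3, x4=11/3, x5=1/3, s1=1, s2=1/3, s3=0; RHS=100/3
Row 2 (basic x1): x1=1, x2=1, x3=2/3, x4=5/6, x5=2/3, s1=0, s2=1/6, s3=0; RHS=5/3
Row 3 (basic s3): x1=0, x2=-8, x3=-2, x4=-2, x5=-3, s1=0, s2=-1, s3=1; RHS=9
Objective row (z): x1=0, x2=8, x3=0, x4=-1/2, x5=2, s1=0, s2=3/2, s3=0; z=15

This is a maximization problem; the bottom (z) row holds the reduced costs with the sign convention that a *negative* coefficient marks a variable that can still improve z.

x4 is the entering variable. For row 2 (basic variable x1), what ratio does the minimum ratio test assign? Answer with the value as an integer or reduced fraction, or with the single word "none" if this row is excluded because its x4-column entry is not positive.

Ratio = RHS / (x4 entry) = (5/3) / (5/6) = 2.

2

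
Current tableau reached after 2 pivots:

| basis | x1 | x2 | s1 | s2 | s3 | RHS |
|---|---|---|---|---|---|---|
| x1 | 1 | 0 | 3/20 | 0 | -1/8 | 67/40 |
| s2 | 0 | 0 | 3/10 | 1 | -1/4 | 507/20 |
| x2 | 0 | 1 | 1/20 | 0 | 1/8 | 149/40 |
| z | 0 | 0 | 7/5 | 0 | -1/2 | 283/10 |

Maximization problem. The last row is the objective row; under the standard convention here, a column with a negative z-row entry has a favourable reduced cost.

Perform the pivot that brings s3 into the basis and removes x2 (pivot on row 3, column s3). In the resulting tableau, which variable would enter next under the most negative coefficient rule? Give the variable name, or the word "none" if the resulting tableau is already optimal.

none

Pivot element 1/8. New z-row = old z-row − (-1/2)·(row 3/(1/8)).
Updated z-row coefficients: x1: 0, x2: 4, s1: 8/5, s2: 0, s3: 0.
No coefficient is strictly negative; the tableau after this pivot is optimal.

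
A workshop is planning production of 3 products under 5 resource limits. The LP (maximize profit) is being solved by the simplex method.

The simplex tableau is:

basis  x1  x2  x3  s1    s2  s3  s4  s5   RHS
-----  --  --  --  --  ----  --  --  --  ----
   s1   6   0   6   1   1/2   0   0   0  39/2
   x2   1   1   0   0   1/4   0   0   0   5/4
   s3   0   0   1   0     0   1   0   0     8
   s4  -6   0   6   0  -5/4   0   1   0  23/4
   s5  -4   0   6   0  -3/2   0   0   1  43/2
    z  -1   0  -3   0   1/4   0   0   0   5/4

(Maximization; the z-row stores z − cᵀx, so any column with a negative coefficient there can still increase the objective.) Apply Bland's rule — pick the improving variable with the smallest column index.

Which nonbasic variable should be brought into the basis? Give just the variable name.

x1

Objective-row coefficients: x1: -1, x2: 0, x3: -3, s1: 0, s2: 1/4, s3: 0, s4: 0, s5: 0.
Improving columns: x1, x3. Bland's rule picks the smallest column index → x1.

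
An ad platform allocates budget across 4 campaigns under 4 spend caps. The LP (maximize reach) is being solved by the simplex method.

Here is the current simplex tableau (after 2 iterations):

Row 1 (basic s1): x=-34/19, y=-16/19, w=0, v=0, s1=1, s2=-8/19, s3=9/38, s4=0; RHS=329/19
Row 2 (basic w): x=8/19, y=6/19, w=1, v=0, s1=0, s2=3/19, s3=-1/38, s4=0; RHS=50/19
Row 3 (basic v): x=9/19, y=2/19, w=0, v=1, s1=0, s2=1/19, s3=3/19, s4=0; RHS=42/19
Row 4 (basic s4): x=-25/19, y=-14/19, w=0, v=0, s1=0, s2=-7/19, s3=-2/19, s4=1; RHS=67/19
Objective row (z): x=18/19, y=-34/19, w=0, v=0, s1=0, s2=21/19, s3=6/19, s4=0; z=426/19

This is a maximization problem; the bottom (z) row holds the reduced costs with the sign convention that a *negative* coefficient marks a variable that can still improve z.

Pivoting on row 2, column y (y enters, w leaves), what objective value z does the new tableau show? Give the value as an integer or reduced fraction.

112/3

Minimum ratio for y: (50/19)/(6/19) = 25/3.
z changes by −(z-row coeff of y)·ratio = −(-34/19)·(25/3) = 850/57.
New z = 426/19 + (850/57) = 112/3.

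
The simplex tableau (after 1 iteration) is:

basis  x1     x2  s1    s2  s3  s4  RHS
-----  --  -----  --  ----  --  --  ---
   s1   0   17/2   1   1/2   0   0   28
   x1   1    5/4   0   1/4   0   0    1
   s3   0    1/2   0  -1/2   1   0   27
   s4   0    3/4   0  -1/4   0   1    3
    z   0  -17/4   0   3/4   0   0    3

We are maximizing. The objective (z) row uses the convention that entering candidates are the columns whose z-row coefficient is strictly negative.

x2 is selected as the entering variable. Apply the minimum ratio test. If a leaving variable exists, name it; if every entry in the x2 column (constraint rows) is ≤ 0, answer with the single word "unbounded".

Ratios: row 1 (s1): 28/(17/2) = 56/17; row 2 (x1): 1/(5/4) = 4/5; row 3 (s3): 27/(1/2) = 54; row 4 (s4): 3/(3/4) = 4.
Minimum ratio is in the x1 row, so x1 leaves.

x1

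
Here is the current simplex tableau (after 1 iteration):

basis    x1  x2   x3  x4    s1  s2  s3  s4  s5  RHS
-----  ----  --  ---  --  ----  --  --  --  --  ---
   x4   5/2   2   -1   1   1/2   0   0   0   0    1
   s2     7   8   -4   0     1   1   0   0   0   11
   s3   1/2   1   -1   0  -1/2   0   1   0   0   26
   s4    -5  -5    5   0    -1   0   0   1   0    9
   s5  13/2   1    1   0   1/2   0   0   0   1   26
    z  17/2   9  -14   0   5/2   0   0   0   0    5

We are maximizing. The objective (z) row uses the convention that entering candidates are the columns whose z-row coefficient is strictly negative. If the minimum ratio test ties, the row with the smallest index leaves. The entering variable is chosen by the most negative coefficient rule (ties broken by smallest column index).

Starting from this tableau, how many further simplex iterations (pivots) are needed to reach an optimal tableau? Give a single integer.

3

pivot: x3 in, s4 out → z = 151/5
pivot: x1 in, x4 out → z = 607/15
pivot: x2 in, x1 out → z = 221/5
No improving column remains; optimal.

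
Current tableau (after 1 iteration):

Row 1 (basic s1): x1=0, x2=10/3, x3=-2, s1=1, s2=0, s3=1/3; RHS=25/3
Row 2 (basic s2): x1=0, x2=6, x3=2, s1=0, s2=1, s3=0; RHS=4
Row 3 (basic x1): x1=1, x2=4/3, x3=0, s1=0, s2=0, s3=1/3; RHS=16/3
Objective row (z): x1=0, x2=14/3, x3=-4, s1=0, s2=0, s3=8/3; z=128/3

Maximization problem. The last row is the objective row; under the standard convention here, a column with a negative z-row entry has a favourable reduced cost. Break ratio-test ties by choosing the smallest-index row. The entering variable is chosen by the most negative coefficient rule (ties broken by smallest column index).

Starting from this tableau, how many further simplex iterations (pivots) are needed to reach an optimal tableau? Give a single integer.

1

pivot: x3 in, s2 out → z = 152/3
No improving column remains; optimal.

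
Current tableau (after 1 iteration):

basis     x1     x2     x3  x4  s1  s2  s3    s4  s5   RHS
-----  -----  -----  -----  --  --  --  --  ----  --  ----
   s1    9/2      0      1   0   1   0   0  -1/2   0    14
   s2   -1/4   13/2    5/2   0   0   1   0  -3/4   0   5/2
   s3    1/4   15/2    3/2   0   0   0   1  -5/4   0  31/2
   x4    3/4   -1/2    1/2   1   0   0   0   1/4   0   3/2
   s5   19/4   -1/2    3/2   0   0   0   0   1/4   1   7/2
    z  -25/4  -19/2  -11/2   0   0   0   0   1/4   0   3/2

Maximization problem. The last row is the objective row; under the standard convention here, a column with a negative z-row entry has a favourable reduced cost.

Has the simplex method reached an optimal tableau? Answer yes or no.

no

Column x1 has objective-row coefficient -25/4, which is negative; an improving pivot exists, so not yet optimal.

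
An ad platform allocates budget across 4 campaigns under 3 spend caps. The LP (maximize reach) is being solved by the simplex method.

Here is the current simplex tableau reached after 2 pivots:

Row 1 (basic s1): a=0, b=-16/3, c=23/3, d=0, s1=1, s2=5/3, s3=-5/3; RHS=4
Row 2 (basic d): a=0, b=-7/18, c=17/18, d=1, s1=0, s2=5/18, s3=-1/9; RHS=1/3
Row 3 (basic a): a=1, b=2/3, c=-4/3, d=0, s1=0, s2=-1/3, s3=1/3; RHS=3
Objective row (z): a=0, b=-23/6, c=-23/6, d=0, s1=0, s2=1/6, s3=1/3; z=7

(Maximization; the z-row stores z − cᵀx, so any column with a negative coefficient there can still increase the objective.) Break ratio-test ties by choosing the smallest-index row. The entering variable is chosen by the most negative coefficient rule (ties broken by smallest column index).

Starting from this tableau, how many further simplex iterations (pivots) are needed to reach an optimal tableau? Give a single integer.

2

pivot: b in, a out → z = 97/4
pivot: c in, d out → z = 168
No improving column remains; optimal.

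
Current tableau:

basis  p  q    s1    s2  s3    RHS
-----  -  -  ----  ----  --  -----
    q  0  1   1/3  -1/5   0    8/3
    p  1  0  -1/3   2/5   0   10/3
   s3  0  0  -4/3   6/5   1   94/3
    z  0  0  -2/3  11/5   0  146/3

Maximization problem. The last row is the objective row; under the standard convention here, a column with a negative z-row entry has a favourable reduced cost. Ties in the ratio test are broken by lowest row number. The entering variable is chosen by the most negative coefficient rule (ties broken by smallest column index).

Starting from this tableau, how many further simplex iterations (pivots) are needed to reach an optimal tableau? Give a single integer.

pivot: s1 in, q out → z = 54
No improving column remains; optimal.

1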